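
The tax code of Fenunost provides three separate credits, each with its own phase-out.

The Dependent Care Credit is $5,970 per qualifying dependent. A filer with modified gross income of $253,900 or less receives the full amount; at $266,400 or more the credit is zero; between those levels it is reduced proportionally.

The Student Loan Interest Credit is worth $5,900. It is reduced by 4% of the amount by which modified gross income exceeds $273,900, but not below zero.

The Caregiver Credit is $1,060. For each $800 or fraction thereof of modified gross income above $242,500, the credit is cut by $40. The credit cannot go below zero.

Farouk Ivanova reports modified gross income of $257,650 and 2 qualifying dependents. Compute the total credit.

$14,558

Dependent Care Credit: base = 2 × $5,970 = $11,940. $257,650 is $3,750 into a $12,500 phase-out range, leaving 8,750/12,500 of the credit: $11,940 × 8,750/12,500 = $8,358.
Student Loan Interest Credit: $257,650 is at or below the $273,900 threshold, so the full $5,900 applies.
Caregiver Credit: income exceeds $242,500 by $15,150, which is 19 full-or-partial $800 increments; reduction = 19 × $40 = $760, leaving $300.
Total: $8,358 + $5,900 + $300 = $14,558.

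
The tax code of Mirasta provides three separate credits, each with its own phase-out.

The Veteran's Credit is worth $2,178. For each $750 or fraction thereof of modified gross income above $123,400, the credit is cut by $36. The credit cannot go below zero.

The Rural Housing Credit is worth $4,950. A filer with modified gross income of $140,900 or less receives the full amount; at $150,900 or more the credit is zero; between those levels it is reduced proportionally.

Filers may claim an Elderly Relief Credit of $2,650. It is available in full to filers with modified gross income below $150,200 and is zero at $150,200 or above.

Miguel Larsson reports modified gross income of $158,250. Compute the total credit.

Veteran's Credit: income exceeds $123,400 by $34,850, which is 47 full-or-partial $750 increments; reduction = 47 × $36 = $1,692, leaving $486.
Rural Housing Credit: $158,250 is at or above $150,900, so the credit is $0.
Elderly Relief Credit: $158,250 meets or exceeds the $150,200 cutoff, so the credit is $0.
Total: $486 + $0 + $0 = $486.

$486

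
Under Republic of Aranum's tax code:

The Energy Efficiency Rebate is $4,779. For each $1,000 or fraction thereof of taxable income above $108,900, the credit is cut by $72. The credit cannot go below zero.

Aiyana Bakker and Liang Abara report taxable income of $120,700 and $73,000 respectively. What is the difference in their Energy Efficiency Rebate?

$864

Aiyana ($120,700): Energy Efficiency Rebate: income exceeds $108,900 by $11,800, which is 12 full-or-partial $1,000 increments; reduction = 12 × $72 = $864, leaving $3,915.
Liang ($73,000): Energy Efficiency Rebate: $73,000 is at or below the $108,900 threshold, so the full $4,779 applies.
Difference: |$3,915 − $4,779| = $864.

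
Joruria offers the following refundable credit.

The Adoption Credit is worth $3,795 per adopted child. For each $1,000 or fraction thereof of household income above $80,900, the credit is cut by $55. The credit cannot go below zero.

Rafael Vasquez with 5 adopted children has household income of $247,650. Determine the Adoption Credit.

Adoption Credit: base = 5 × $3,795 = $18,975. income exceeds $80,900 by $166,750, which is 167 full-or-partial $1,000 increments; reduction = 167 × $55 = $9,185, leaving $9,790.

$9,790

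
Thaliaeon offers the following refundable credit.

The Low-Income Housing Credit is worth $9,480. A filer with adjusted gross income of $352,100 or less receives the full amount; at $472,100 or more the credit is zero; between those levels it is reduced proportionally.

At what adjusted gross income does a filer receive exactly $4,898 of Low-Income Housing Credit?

$410,100

$4,898 is 4,898/9,480 of the full $9,480, so 4,582/9,480 of the $120,000 range has been used: income = $352,100 + $120,000 × 4,582/9,480 = $410,100.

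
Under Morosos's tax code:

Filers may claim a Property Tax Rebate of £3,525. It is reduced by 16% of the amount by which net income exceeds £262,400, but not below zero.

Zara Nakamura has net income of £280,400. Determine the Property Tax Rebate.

Property Tax Rebate: 16% of the £18,000 excess over £262,400 is £2,880; credit = £3,525 − £2,880 = £645.

£645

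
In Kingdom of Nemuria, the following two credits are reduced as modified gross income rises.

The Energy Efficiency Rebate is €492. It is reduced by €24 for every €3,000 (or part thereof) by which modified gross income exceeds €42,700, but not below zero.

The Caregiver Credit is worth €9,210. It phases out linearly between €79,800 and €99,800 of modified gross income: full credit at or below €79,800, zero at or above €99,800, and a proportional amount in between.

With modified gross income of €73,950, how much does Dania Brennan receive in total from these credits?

Energy Efficiency Rebate: income exceeds €42,700 by €31,250, which is 11 full-or-partial €3,000 increments; reduction = 11 × €24 = €264, leaving €228.
Caregiver Credit: €73,950 is at or below the €79,800 threshold, so the full €9,210 applies.
Total: €228 + €9,210 = €9,438.

€9,438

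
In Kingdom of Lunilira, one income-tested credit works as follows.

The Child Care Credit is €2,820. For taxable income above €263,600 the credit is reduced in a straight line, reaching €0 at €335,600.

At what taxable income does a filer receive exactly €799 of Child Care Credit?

€315,200

€799 is 799/2,820 of the full €2,820, so 2,021/2,820 of the €72,000 range has been used: income = €263,600 + €72,000 × 2,021/2,820 = €315,200.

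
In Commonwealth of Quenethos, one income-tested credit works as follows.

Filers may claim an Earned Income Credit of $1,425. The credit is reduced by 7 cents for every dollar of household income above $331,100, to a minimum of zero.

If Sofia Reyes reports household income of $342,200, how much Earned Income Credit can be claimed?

$648

Earned Income Credit: 7% of the $11,100 excess over $331,100 is $777; credit = $1,425 − $777 = $648.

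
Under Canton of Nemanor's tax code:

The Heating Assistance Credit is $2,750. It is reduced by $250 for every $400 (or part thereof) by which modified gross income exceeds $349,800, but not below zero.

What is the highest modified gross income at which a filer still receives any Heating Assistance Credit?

After 10 increments the reduction is 10 × $250 = $2,500, leaving $250; one more increment wipes it out. Increment 10 ends at excess 10 × $400 = $4,000, so the highest qualifying income is $349,800 + $4,000 = $353,800.

$353,800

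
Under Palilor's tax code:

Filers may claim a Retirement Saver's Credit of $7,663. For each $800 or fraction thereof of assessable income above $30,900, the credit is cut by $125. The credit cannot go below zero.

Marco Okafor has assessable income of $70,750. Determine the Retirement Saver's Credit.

Retirement Saver's Credit: income exceeds $30,900 by $39,850, which is 50 full-or-partial $800 increments; reduction = 50 × $125 = $6,250, leaving $1,413.

$1,413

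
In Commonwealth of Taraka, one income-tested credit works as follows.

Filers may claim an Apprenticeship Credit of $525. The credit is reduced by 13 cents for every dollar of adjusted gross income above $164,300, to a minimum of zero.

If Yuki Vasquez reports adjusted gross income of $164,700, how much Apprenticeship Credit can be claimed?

$473

Apprenticeship Credit: 13% of the $400 excess over $164,300 is $52; credit = $525 − $52 = $473.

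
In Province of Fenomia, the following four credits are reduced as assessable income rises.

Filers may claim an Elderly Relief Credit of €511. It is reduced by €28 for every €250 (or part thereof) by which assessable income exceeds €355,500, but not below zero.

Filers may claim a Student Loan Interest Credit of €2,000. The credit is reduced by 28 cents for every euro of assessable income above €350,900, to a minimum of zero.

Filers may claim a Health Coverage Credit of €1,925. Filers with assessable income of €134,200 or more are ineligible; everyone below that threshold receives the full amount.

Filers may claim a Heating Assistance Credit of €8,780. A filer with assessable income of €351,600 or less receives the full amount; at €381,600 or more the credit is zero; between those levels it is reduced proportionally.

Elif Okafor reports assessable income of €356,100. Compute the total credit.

Elderly Relief Credit: income exceeds €355,500 by €600, which is 3 full-or-partial €250 increments; reduction = 3 × €28 = €84, leaving €427.
Student Loan Interest Credit: 28% of the €5,200 excess over €350,900 is €1,456; credit = €2,000 − €1,456 = €544.
Health Coverage Credit: €356,100 meets or exceeds the €134,200 cutoff, so the credit is €0.
Heating Assistance Credit: €356,100 is €4,500 into a €30,000 phase-out range, leaving 25,500/30,000 of the credit: €8,780 × 25,500/30,000 = €7,463.
Total: €427 + €544 + €0 + €7,463 = €8,434.

€8,434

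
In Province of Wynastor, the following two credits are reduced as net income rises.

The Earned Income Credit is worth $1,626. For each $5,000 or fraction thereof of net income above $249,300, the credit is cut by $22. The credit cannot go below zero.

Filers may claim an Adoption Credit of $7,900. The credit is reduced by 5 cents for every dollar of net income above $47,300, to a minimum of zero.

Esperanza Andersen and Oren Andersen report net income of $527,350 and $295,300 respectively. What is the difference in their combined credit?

$1,012

Esperanza ($527,350): Earned Income Credit: income exceeds $249,300 by $278,050, which is 56 full-or-partial $5,000 increments; reduction = 56 × $22 = $1,232, leaving $394. Adoption Credit: 5% of the $480,050 excess over $47,300 is $24,002.50 ≥ base, so the credit is $0. total $394 + $0 = $394
Oren ($295,300): Earned Income Credit: income exceeds $249,300 by $46,000, which is 10 full-or-partial $5,000 increments; reduction = 10 × $22 = $220, leaving $1,406. Adoption Credit: 5% of the $248,000 excess over $47,300 is $12,400 ≥ base, so the credit is $0. total $1,406 + $0 = $1,406
Difference: |$394 − $1,406| = $1,012.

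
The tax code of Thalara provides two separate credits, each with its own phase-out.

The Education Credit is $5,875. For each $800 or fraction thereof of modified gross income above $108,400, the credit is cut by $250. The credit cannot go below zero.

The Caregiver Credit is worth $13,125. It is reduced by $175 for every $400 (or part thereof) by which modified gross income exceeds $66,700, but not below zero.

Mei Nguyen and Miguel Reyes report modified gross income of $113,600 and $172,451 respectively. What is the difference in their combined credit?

$4,125

Mei ($113,600): Education Credit: income exceeds $108,400 by $5,200, which is 7 full-or-partial $800 increments; reduction = 7 × $250 = $1,750, leaving $4,125. Caregiver Credit: income exceeds $66,700 by $46,900 → 118 increments × $175 = $20,650 ≥ base, so the credit is $0. total $4,125 + $0 = $4,125
Miguel ($172,451): Education Credit: income exceeds $108,400 by $64,051 → 81 increments × $250 = $20,250 ≥ base, so the credit is $0. Caregiver Credit: income exceeds $66,700 by $105,751 → 265 increments × $175 = $46,375 ≥ base, so the credit is $0. total $0 + $0 = $0
Difference: |$4,125 − $0| = $4,125.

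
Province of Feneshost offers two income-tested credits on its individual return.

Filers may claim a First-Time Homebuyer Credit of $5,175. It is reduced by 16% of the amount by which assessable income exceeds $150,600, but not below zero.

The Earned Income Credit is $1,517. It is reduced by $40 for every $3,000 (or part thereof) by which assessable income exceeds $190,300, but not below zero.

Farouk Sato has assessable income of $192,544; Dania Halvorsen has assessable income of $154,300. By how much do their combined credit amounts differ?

$4,623

Farouk ($192,544): First-Time Homebuyer Credit: 16% of the $41,944 excess over $150,600 is $6,711.04 ≥ base, so the credit is $0. Earned Income Credit: income exceeds $190,300 by $2,244, which is 1 full-or-partial $3,000 increment; reduction = 1 × $40 = $40, leaving $1,477. total $0 + $1,477 = $1,477
Dania ($154,300): First-Time Homebuyer Credit: 16% of the $3,700 excess over $150,600 is $592; credit = $5,175 − $592 = $4,583. Earned Income Credit: $154,300 is at or below the $190,300 threshold, so the full $1,517 applies. total $4,583 + $1,517 = $6,100
Difference: |$1,477 − $6,100| = $4,623.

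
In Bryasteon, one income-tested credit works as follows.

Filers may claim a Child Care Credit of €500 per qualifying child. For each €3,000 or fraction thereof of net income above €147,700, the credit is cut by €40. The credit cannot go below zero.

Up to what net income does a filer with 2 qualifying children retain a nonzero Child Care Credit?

Full credit = 2 × €500 = €1,000.
After 24 increments the reduction is 24 × €40 = €960, leaving €40; one more increment wipes it out. Increment 24 ends at excess 24 × €3,000 = €72,000, so the highest qualifying income is €147,700 + €72,000 = €219,700.

€219,700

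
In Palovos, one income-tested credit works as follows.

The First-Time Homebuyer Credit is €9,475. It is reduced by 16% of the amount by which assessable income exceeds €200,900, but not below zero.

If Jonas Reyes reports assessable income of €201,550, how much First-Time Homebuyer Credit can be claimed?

€9,371

First-Time Homebuyer Credit: 16% of the €650 excess over €200,900 is €104; credit = €9,475 − €104 = €9,371.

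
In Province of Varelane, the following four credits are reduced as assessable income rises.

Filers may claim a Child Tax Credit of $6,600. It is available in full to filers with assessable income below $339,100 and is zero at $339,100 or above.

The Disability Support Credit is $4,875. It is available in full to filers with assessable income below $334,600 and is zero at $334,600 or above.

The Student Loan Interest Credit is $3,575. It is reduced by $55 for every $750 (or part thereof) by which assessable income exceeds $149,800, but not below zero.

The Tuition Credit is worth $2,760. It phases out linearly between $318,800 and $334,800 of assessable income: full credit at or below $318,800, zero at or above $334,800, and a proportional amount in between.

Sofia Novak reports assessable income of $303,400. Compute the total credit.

Child Tax Credit: $303,400 is below the $339,100 cutoff, so the full $6,600 applies.
Disability Support Credit: $303,400 is below the $334,600 cutoff, so the full $4,875 applies.
Student Loan Interest Credit: income exceeds $149,800 by $153,600 → 205 increments × $55 = $11,275 ≥ base, so the credit is $0.
Tuition Credit: $303,400 is at or below the $318,800 threshold, so the full $2,760 applies.
Total: $6,600 + $4,875 + $0 + $2,760 = $14,235.

$14,235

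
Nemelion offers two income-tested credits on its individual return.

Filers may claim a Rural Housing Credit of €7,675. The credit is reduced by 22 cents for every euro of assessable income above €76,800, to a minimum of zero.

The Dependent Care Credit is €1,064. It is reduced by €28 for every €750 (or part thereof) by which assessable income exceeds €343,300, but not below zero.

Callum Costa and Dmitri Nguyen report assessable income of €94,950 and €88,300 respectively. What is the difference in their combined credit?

€1,463

Callum (€94,950): Rural Housing Credit: 22% of the €18,150 excess over €76,800 is €3,993; credit = €7,675 − €3,993 = €3,682. Dependent Care Credit: €94,950 is at or below the €343,300 threshold, so the full €1,064 applies. total €3,682 + €1,064 = €4,746
Dmitri (€88,300): Rural Housing Credit: 22% of the €11,500 excess over €76,800 is €2,530; credit = €7,675 − €2,530 = €5,145. Dependent Care Credit: €88,300 is at or below the €343,300 threshold, so the full €1,064 applies. total €5,145 + €1,064 = €6,209
Difference: |€4,746 − €6,209| = €1,463.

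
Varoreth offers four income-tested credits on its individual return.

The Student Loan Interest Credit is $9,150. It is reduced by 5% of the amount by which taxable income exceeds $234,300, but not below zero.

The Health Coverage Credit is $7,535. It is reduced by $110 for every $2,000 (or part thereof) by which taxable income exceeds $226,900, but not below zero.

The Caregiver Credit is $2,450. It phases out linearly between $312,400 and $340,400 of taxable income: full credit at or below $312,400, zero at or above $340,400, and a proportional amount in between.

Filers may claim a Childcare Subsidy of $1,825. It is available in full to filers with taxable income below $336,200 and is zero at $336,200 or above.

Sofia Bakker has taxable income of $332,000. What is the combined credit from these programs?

Student Loan Interest Credit: 5% of the $97,700 excess over $234,300 is $4,885; credit = $9,150 − $4,885 = $4,265.
Health Coverage Credit: income exceeds $226,900 by $105,100, which is 53 full-or-partial $2,000 increments; reduction = 53 × $110 = $5,830, leaving $1,705.
Caregiver Credit: $332,000 is $19,600 into a $28,000 phase-out range, leaving 8,400/28,000 of the credit: $2,450 × 8,400/28,000 = $735.
Childcare Subsidy: $332,000 is below the $336,200 cutoff, so the full $1,825 applies.
Total: $4,265 + $1,705 + $735 + $1,825 = $8,530.

$8,530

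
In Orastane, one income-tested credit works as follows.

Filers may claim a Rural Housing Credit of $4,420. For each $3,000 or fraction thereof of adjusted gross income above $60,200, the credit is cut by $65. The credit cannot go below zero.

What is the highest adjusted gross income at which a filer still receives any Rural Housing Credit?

$261,200

After 67 increments the reduction is 67 × $65 = $4,355, leaving $65; one more increment wipes it out. Increment 67 ends at excess 67 × $3,000 = $201,000, so the highest qualifying income is $60,200 + $201,000 = $261,200.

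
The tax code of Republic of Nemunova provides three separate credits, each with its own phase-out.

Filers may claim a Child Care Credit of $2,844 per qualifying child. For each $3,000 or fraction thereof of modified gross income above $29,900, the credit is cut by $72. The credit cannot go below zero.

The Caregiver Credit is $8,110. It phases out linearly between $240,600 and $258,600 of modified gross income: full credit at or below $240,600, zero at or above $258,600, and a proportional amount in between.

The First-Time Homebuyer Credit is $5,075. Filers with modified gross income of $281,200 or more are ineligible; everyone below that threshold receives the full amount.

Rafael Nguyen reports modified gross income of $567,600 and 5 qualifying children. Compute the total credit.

$1,260

Child Care Credit: base = 5 × $2,844 = $14,220. income exceeds $29,900 by $537,700, which is 180 full-or-partial $3,000 increments; reduction = 180 × $72 = $12,960, leaving $1,260.
Caregiver Credit: $567,600 is at or above $258,600, so the credit is $0.
First-Time Homebuyer Credit: $567,600 meets or exceeds the $281,200 cutoff, so the credit is $0.
Total: $1,260 + $0 + $0 = $1,260.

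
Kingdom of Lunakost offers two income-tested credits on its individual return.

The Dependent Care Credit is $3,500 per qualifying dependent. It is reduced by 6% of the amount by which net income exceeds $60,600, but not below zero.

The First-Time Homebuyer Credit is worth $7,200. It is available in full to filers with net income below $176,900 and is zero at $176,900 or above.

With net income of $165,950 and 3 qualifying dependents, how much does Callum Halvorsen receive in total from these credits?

Dependent Care Credit: base = 3 × $3,500 = $10,500. 6% of the $105,350 excess over $60,600 is $6,321; credit = $10,500 − $6,321 = $4,179.
First-Time Homebuyer Credit: $165,950 is below the $176,900 cutoff, so the full $7,200 applies.
Total: $4,179 + $7,200 = $11,379.

$11,379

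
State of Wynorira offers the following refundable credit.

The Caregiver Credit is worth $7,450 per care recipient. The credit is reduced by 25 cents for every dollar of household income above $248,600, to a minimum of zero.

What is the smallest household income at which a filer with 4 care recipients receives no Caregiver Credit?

$367,800

Full credit = 4 × $7,450 = $29,800.
The credit falls by 25% of each dollar above $248,600, so it reaches zero when the excess is $29,800 / 25% = $119,200: income = $248,600 + $119,200 = $367,800.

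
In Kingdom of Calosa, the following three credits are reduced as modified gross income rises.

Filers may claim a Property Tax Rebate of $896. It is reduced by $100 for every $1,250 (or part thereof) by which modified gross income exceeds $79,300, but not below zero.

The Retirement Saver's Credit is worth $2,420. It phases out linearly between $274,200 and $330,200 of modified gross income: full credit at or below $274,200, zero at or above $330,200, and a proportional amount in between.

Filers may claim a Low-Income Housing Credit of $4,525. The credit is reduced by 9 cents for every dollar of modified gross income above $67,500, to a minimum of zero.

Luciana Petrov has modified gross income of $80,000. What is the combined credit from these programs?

Property Tax Rebate: income exceeds $79,300 by $700, which is 1 full-or-partial $1,250 increment; reduction = 1 × $100 = $100, leaving $796.
Retirement Saver's Credit: $80,000 is at or below the $274,200 threshold, so the full $2,420 applies.
Low-Income Housing Credit: 9% of the $12,500 excess over $67,500 is $1,125; credit = $4,525 − $1,125 = $3,400.
Total: $796 + $2,420 + $3,400 = $6,616.

$6,616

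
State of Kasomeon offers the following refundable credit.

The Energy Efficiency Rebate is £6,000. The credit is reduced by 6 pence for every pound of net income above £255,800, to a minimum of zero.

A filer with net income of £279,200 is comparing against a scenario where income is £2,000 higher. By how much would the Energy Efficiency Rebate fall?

At £279,200 — 6% of the £23,400 excess over £255,800 is £1,404; credit = £6,000 − £1,404 = £4,596.
At £281,200 — 6% of the £25,400 excess over £255,800 is £1,524; credit = £6,000 − £1,524 = £4,476.
Lost: £4,596 − £4,476 = £120.

£120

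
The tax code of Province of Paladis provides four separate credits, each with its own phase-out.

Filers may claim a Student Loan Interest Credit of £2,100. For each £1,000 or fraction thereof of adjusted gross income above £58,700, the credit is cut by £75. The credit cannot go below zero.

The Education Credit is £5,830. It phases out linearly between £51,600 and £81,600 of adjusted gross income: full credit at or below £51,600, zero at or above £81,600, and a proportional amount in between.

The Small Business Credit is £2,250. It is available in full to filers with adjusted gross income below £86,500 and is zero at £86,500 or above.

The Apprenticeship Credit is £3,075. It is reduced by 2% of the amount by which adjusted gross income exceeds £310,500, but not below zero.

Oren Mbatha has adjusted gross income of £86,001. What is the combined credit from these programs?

£5,325

Student Loan Interest Credit: income exceeds £58,700 by £27,301 → 28 increments × £75 = £2,100 ≥ base, so the credit is £0.
Education Credit: £86,001 is at or above £81,600, so the credit is £0.
Small Business Credit: £86,001 is below the £86,500 cutoff, so the full £2,250 applies.
Apprenticeship Credit: £86,001 is at or below the £310,500 threshold, so the full £3,075 applies.
Total: £0 + £0 + £2,250 + £3,075 = £5,325.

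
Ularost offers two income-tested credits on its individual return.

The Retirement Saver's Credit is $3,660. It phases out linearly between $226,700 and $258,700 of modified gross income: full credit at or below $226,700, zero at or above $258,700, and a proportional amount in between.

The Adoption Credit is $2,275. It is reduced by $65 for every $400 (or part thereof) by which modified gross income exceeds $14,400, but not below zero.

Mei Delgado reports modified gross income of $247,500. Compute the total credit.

Retirement Saver's Credit: $247,500 is $20,800 into a $32,000 phase-out range, leaving 11,200/32,000 of the credit: $3,660 × 11,200/32,000 = $1,281.
Adoption Credit: income exceeds $14,400 by $233,100 → 583 increments × $65 = $37,895 ≥ base, so the credit is $0.
Total: $1,281 + $0 = $1,281.

$1,281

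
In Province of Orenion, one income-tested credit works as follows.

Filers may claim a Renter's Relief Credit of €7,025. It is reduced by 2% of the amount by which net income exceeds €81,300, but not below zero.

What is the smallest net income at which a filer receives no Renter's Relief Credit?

The credit falls by 2% of each euro above €81,300, so it reaches zero when the excess is €7,025 / 2% = €351,250: income = €81,300 + €351,250 = €432,550.

€432,550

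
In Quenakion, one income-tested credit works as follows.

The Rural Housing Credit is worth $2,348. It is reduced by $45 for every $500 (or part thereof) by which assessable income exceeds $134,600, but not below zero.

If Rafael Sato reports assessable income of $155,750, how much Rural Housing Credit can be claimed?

$413

Rural Housing Credit: income exceeds $134,600 by $21,150, which is 43 full-or-partial $500 increments; reduction = 43 × $45 = $1,935, leaving $413.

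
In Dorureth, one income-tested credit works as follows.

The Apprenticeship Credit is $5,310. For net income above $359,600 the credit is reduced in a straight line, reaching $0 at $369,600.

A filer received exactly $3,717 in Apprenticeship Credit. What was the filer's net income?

$362,600

$3,717 is 3,717/5,310 of the full $5,310, so 1,593/5,310 of the $10,000 range has been used: income = $359,600 + $10,000 × 1,593/5,310 = $362,600.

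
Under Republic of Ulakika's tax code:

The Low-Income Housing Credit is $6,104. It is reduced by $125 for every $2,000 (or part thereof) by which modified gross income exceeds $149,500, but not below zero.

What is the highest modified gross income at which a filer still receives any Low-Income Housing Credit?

$245,500

After 48 increments the reduction is 48 × $125 = $6,000, leaving $104; one more increment wipes it out. Increment 48 ends at excess 48 × $2,000 = $96,000, so the highest qualifying income is $149,500 + $96,000 = $245,500.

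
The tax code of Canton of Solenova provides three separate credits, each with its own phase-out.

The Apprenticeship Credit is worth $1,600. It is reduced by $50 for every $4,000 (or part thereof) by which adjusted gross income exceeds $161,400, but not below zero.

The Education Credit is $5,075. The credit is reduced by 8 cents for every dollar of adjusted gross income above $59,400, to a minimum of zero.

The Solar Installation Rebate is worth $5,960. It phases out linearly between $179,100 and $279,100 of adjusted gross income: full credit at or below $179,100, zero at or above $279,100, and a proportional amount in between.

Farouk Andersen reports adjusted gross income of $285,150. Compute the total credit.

$50

Apprenticeship Credit: income exceeds $161,400 by $123,750, which is 31 full-or-partial $4,000 increments; reduction = 31 × $50 = $1,550, leaving $50.
Education Credit: 8% of the $225,750 excess over $59,400 is $18,060 ≥ base, so the credit is $0.
Solar Installation Rebate: $285,150 is at or above $279,100, so the credit is $0.
Total: $50 + $0 + $0 = $50.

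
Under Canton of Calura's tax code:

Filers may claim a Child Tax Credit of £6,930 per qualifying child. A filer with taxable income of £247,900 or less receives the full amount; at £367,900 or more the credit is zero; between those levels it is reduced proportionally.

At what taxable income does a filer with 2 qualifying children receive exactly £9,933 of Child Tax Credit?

£281,900

Full credit = 2 × £6,930 = £13,860.
£9,933 is 9,933/13,860 of the full £13,860, so 3,927/13,860 of the £120,000 range has been used: income = £247,900 + £120,000 × 3,927/13,860 = £281,900.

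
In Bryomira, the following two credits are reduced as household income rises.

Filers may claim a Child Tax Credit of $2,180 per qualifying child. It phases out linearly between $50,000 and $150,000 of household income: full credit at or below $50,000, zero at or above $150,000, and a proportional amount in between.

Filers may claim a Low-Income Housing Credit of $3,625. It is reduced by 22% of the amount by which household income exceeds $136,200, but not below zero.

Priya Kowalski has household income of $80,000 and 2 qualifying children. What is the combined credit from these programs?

Child Tax Credit: base = 2 × $2,180 = $4,360. $80,000 is $30,000 into a $100,000 phase-out range, leaving 70,000/100,000 of the credit: $4,360 × 70,000/100,000 = $3,052.
Low-Income Housing Credit: $80,000 is at or below the $136,200 threshold, so the full $3,625 applies.
Total: $3,052 + $3,625 = $6,677.

$6,677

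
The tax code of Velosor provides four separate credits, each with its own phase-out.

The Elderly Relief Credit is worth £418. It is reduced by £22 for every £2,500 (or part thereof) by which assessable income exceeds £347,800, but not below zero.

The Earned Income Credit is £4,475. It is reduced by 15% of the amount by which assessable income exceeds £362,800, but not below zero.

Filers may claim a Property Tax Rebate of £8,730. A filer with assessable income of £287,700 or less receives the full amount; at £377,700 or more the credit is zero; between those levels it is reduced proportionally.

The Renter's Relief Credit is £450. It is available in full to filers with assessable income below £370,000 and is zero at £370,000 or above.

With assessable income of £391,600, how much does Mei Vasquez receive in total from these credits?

£177

Elderly Relief Credit: income exceeds £347,800 by £43,800, which is 18 full-or-partial £2,500 increments; reduction = 18 × £22 = £396, leaving £22.
Earned Income Credit: 15% of the £28,800 excess over £362,800 is £4,320; credit = £4,475 − £4,320 = £155.
Property Tax Rebate: £391,600 is at or above £377,700, so the credit is £0.
Renter's Relief Credit: £391,600 meets or exceeds the £370,000 cutoff, so the credit is £0.
Total: £22 + £155 + £0 + £0 = £177.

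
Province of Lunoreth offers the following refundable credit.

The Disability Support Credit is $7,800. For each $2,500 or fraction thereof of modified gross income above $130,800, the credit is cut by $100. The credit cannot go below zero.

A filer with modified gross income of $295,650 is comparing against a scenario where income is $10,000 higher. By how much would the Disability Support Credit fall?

$400

At $295,650 — income exceeds $130,800 by $164,850, which is 66 full-or-partial $2,500 increments; reduction = 66 × $100 = $6,600, leaving $1,200.
At $305,650 — income exceeds $130,800 by $174,850, which is 70 full-or-partial $2,500 increments; reduction = 70 × $100 = $7,000, leaving $800.
Lost: $1,200 − $800 = $400.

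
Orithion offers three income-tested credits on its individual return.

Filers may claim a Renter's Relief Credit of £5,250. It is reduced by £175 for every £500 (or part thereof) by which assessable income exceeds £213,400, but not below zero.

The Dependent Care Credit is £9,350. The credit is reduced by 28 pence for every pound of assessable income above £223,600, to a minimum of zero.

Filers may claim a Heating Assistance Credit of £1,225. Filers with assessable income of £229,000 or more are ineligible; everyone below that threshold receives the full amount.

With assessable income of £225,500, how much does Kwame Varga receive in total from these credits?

£10,918

Renter's Relief Credit: income exceeds £213,400 by £12,100, which is 25 full-or-partial £500 increments; reduction = 25 × £175 = £4,375, leaving £875.
Dependent Care Credit: 28% of the £1,900 excess over £223,600 is £532; credit = £9,350 − £532 = £8,818.
Heating Assistance Credit: £225,500 is below the £229,000 cutoff, so the full £1,225 applies.
Total: £875 + £8,818 + £1,225 = £10,918.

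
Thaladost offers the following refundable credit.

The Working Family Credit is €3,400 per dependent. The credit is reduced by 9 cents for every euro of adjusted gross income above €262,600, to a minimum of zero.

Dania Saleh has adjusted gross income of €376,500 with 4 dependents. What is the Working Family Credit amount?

Working Family Credit: base = 4 × €3,400 = €13,600. 9% of the €113,900 excess over €262,600 is €10,251; credit = €13,600 − €10,251 = €3,349.

€3,349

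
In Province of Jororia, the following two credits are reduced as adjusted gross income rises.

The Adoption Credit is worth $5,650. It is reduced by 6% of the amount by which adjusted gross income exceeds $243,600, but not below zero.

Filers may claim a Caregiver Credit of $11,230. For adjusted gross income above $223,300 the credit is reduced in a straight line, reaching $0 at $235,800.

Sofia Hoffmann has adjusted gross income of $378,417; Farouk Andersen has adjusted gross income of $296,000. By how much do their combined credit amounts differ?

$2,506

Sofia ($378,417): Adoption Credit: 6% of the $134,817 excess over $243,600 is $8,089.02 ≥ base, so the credit is $0. Caregiver Credit: $378,417 is at or above $235,800, so the credit is $0. total $0 + $0 = $0
Farouk ($296,000): Adoption Credit: 6% of the $52,400 excess over $243,600 is $3,144; credit = $5,650 − $3,144 = $2,506. Caregiver Credit: $296,000 is at or above $235,800, so the credit is $0. total $2,506 + $0 = $2,506
Difference: |$0 − $2,506| = $2,506.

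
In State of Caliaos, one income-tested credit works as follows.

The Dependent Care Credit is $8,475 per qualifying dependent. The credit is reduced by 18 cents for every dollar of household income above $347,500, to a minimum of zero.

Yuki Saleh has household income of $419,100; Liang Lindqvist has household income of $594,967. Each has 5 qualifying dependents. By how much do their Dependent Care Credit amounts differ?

Yuki ($419,100): Dependent Care Credit: base = 5 × $8,475 = $42,375. 18% of the $71,600 excess over $347,500 is $12,888; credit = $42,375 − $12,888 = $29,487.
Liang ($594,967): Dependent Care Credit: base = 5 × $8,475 = $42,375. 18% of the $247,467 excess over $347,500 is $44,544.06 ≥ base, so the credit is $0.
Difference: |$29,487 − $0| = $29,487.

$29,487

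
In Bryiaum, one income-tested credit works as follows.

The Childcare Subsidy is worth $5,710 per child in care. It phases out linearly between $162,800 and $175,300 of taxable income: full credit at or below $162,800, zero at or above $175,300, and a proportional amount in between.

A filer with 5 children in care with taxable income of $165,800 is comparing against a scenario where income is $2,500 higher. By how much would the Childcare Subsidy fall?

$5,710

At $165,800 — base = 5 × $5,710 = $28,550. $165,800 is $3,000 into a $12,500 phase-out range, leaving 9,500/12,500 of the credit: $28,550 × 9,500/12,500 = $21,698.
At $168,300 — base = 5 × $5,710 = $28,550. $168,300 is $5,500 into a $12,500 phase-out range, leaving 7,000/12,500 of the credit: $28,550 × 7,000/12,500 = $15,988.
Lost: $21,698 − $15,988 = $5,710.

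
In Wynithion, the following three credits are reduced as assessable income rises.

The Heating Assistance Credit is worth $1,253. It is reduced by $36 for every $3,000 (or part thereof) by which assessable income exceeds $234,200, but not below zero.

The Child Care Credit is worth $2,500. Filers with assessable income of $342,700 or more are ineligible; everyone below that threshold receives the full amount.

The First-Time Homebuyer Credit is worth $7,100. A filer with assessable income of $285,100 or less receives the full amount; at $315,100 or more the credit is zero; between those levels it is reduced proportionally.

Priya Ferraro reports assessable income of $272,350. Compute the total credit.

$10,385

Heating Assistance Credit: income exceeds $234,200 by $38,150, which is 13 full-or-partial $3,000 increments; reduction = 13 × $36 = $468, leaving $785.
Child Care Credit: $272,350 is below the $342,700 cutoff, so the full $2,500 applies.
First-Time Homebuyer Credit: $272,350 is at or below the $285,100 threshold, so the full $7,100 applies.
Total: $785 + $2,500 + $7,100 = $10,385.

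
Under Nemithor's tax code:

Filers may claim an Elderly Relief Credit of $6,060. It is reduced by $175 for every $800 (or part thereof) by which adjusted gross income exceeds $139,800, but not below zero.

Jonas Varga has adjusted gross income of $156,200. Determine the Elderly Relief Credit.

$2,385

Elderly Relief Credit: income exceeds $139,800 by $16,400, which is 21 full-or-partial $800 increments; reduction = 21 × $175 = $3,675, leaving $2,385.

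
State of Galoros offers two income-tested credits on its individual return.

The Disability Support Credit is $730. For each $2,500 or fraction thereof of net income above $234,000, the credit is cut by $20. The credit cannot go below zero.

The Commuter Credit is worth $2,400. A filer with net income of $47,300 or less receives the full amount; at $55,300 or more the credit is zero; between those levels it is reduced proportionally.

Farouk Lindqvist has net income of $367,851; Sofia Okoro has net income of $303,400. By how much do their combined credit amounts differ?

Farouk ($367,851): Disability Support Credit: income exceeds $234,000 by $133,851 → 54 increments × $20 = $1,080 ≥ base, so the credit is $0. Commuter Credit: $367,851 is at or above $55,300, so the credit is $0. total $0 + $0 = $0
Sofia ($303,400): Disability Support Credit: income exceeds $234,000 by $69,400, which is 28 full-or-partial $2,500 increments; reduction = 28 × $20 = $560, leaving $170. Commuter Credit: $303,400 is at or above $55,300, so the credit is $0. total $170 + $0 = $170
Difference: |$0 − $170| = $170.

$170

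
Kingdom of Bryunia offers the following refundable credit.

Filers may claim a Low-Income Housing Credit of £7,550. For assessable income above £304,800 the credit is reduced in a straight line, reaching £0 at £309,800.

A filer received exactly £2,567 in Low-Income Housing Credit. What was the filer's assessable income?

£2,567 is 2,567/7,550 of the full £7,550, so 4,983/7,550 of the £5,000 range has been used: income = £304,800 + £5,000 × 4,983/7,550 = £308,100.

£308,100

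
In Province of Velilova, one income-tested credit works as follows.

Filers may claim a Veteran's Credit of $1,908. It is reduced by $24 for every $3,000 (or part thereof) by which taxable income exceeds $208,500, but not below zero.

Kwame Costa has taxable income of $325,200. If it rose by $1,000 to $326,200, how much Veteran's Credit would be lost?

At $325,200 — income exceeds $208,500 by $116,700, which is 39 full-or-partial $3,000 increments; reduction = 39 × $24 = $936, leaving $972.
At $326,200 — income exceeds $208,500 by $117,700, which is 40 full-or-partial $3,000 increments; reduction = 40 × $24 = $960, leaving $948.
Lost: $972 − $948 = $24.

$24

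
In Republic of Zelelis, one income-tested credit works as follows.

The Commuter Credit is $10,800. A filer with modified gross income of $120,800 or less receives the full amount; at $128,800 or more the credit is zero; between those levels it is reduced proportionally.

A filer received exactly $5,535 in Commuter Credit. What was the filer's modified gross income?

$5,535 is 5,535/10,800 of the full $10,800, so 5,265/10,800 of the $8,000 range has been used: income = $120,800 + $8,000 × 5,265/10,800 = $124,700.

$124,700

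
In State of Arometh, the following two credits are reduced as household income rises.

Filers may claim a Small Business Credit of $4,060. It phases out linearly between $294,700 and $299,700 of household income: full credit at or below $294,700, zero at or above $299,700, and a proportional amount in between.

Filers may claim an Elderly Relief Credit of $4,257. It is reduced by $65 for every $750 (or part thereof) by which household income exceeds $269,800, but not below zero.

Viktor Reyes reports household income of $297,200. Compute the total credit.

Small Business Credit: $297,200 is $2,500 into a $5,000 phase-out range, leaving 2,500/5,000 of the credit: $4,060 × 2,500/5,000 = $2,030.
Elderly Relief Credit: income exceeds $269,800 by $27,400, which is 37 full-or-partial $750 increments; reduction = 37 × $65 = $2,405, leaving $1,852.
Total: $2,030 + $1,852 = $3,882.

$3,882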